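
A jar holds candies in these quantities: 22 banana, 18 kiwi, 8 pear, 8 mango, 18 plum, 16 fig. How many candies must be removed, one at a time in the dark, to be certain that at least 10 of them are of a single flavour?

53

An adversary could hand out at most 9 candies per flavour (pear, mango run out sooner): 9 + 9 + 8 + 8 + 9 + 9 = 52 candies and still no flavour has 10.
By pigeonhole, one more candy lands in a flavour already at 9, so 53 draws are enough and 52 are not.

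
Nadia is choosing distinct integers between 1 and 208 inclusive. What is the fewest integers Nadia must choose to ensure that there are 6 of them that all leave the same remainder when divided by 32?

161

The 32 residue classes mod 32 are the pigeonholes.
With 160 integers one could put 5 in each residue class and have no class reach 6.
The 161st integer pushes some class to 6, so 32·5 + 1 = 161.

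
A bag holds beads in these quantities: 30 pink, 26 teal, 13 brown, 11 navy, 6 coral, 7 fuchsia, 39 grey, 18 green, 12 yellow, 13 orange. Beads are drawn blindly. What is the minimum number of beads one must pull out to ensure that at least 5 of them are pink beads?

150

In the worst case for collecting pink beads, every non-pink bead comes out first.
There are 26 + 13 + 11 + 6 + 7 + 39 + 18 + 12 + 13 = 145 non-pink beads altogether.
After those, each further bead must be pink, so 145 + 5 = 150 draws guarantee 5 pink beads.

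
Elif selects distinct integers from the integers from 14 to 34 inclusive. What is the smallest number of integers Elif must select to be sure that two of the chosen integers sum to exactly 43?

14

A set avoiding the sum 43 can contain at most one of each pair {x, 43−x}, plus the 5 elements whose complement lies outside the range.
The integers 22, …, 34 (13 of them) are such a set: any two sum to at least 22+23 = 45 > 43.
By the pigeonhole principle, any 14th integer completes one of the 8 pairs, so 14 choices force a sum of 43.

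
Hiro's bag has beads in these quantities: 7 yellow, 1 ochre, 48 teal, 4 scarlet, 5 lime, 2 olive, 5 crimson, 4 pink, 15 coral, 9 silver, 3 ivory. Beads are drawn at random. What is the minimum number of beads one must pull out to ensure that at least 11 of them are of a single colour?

61

An adversary could hand out at most 10 beads per colour (9 colours run out sooner): 7 + 1 + 10 + 4 + 5 + 2 + 5 + 4 + 10 + 9 + 3 = 60 beads and still no colour has 11.
By pigeonhole, one more bead lands in a colour already at 10, so 61 draws are enough and 60 are not.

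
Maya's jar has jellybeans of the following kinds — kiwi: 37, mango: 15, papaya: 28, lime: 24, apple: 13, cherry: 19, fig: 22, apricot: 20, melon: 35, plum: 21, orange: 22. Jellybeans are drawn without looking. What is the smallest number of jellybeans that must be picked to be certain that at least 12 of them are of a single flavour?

122

By the pigeonhole principle, the 11 flavours are the holes; the jellybeans drawn are the pigeons.
To avoid 12 of any one flavour, the worst case takes at most 11 of each flavour.
That gives 11 + 11 + 11 + 11 + 11 + 11 + 11 + 11 + 11 + 11 + 11 = 121 jellybeans with no flavour reaching 12.
The next jellybean forces some flavour to 12, so 121 + 1 = 122.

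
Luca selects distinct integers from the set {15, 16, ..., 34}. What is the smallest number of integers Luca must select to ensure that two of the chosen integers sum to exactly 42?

Group the elements by complementary pair {x, 42−x}: {15,27}, {16,26}, {17,25}, …, giving 6 two-element pairs, the single value 21 (it cannot pair with itself since the integers are distinct), and 7 integers whose partner 42−x falls outside [15,34].
Pigeonhole: treating each of those 14 groups as a pigeonhole, one can pick one integer per group — 14 integers — with no two summing to 42.
The 15th integer lands in an occupied pair, forcing a sum of 42.

15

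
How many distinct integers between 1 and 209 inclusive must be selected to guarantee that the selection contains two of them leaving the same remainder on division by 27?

28

By the pigeonhole principle, the 27 residue classes mod 27 are the pigeonholes.
With 27 integers one could put 1 in each residue class and have no class reach 2.
The 28th integer pushes some class to 2, so 27·1 + 1 = 28.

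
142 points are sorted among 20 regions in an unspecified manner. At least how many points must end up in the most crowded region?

By the pigeonhole principle, the 20 regions are the holes and the 142 points are the pigeons.
If every region held at most 7 points, the total would be at most 20 × 7 = 140, which is less than 142.
So some region holds at least ⌈142/20⌉ = 8 points.

8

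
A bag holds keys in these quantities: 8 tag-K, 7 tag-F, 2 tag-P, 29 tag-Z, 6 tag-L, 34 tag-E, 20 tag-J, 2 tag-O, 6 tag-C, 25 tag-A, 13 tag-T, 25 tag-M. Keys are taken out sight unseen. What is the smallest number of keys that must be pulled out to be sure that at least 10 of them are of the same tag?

86

An adversary could hand out at most 9 keys per tag (6 tags run out sooner): 8 + 7 + 2 + 9 + 6 + 9 + 9 + 2 + 6 + 9 + 9 + 9 = 85 keys and still no tag has 10.
Pigeonhole: one more key lands in a tag already at 9, so 86 draws are enough and 85 are not.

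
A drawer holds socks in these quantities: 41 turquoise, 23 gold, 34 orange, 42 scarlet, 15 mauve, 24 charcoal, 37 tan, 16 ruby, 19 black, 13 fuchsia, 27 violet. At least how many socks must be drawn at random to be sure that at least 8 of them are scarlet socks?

257

In the worst case for collecting scarlet socks, every non-scarlet sock comes out first.
There are 41 + 23 + 34 + 15 + 24 + 37 + 16 + 19 + 13 + 27 = 249 non-scarlet socks altogether.
After those, each further sock must be scarlet, so 249 + 8 = 257 draws guarantee 8 scarlet socks.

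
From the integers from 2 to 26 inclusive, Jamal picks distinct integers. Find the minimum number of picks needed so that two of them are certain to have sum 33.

Two chosen integers sum to 33 exactly when both halves of some pair {x, 33−x} with 7 ≤ x ≤ 33−x ≤ 26 are chosen — 10 such pairs.
The remaining 5 elements (those with no distinct partner in range) can never complete a 33-sum, so the worst case takes all of them and one from each pair: 5 + 10 = 15.
The 16th integer has to be the second member of some pair, so 15 + 1 = 16.

16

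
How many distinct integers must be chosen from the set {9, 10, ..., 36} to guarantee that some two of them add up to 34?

Two chosen integers sum to 34 exactly when both halves of some pair {x, 34−x} with 9 ≤ x ≤ 34−x ≤ 25 are chosen — 8 such pairs.
The remaining 12 elements (those with no distinct partner in range) can never complete a 34-sum, so the worst case takes all of them and one from each pair: 12 + 8 = 20.
By the pigeonhole principle, the 21st integer has to be the second member of some pair, so 20 + 1 = 21.

21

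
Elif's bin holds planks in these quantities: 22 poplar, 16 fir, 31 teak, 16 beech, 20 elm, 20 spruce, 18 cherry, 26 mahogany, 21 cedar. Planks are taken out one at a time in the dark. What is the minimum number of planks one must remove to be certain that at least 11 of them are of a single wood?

Pigeonhole: the 9 woods are the holes; the planks drawn are the pigeons.
To avoid 11 of any one wood, the worst case takes at most 10 of each wood.
That gives 10 + 10 + 10 + 10 + 10 + 10 + 10 + 10 + 10 = 90 planks with no wood reaching 11.
The next plank forces some wood to 11, so 90 + 1 = 91.

91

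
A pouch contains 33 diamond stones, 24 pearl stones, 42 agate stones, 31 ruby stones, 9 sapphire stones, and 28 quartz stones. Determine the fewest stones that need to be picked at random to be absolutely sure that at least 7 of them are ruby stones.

143

In the worst case for collecting ruby stones, every non-ruby stone comes out first.
There are 33 + 24 + 42 + 9 + 28 = 136 non-ruby stones altogether.
After those, each further stone must be ruby, so 136 + 7 = 143 draws guarantee 7 ruby stones.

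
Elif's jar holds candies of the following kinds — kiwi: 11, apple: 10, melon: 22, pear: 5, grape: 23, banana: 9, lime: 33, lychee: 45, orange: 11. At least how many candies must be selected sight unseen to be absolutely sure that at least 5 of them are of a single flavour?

Pigeonhole: put each drawn candy into a box by flavour. The largest draw with every box below 5 takes min(count, 4) from each flavour.
Σ min(cᵢ, 4) = 4 + 4 + 4 + 4 + 4 + 4 + 4 + 4 + 4 = 36.
Draw number 36 + 1 = 37 must push one box to 5.

37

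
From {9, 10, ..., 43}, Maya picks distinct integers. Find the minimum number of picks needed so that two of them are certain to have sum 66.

A set avoiding the sum 66 can contain at most one of each pair {x, 66−x}, plus the 15 elements whose complement lies outside the range or equal to its own complement.
The integers 9, …, 33 (25 of them) are such a set: any two sum to at least 9+10 = 19 and at most 32+33 = 65 < 66.
Pigeonhole: any 26th integer completes one of the 10 pairs, so 26 choices force a sum of 66.

26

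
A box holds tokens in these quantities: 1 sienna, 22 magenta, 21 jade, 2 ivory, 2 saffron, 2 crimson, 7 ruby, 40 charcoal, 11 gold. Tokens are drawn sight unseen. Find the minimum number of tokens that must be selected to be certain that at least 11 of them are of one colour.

55

Pigeonhole: the 9 colours are the holes; the tokens drawn are the pigeons.
To avoid 11 of any one colour, the worst case takes at most 10 of each colour, or every token of a colour that has fewer than 10.
That gives 1 + 10 + 10 + 2 + 2 + 2 + 7 + 10 + 10 = 54 tokens with no colour reaching 11.
The next token forces some colour to 11, so 54 + 1 = 55.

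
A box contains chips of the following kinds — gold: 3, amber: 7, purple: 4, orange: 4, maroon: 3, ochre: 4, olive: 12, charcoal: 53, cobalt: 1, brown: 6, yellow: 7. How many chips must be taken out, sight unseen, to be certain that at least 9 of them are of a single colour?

56

The 11 colours are the holes; the chips drawn are the pigeons.
To avoid 9 of any one colour, the worst case takes at most 8 of each colour, or every chip of a colour that has fewer than 8.
That gives 3 + 7 + 4 + 4 + 3 + 4 + 8 + 8 + 1 + 6 + 7 = 55 chips with no colour reaching 9.
The next chip forces some colour to 9, so 55 + 1 = 56.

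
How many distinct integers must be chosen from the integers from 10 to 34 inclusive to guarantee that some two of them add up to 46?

15

Two chosen integers sum to 46 exactly when both halves of some pair {x, 46−x} with 12 ≤ x ≤ 46−x ≤ 34 are chosen — 11 such pairs.
The remaining 3 elements (those with no distinct partner in range) can never complete a 46-sum, so the worst case takes all of them and one from each pair: 3 + 11 = 14.
By pigeonhole, the 15th integer has to be the second member of some pair, so 14 + 1 = 15.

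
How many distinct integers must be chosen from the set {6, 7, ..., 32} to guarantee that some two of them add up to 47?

Two chosen integers sum to 47 exactly when both halves of some pair {x, 47−x} with 15 ≤ x ≤ 47−x ≤ 32 are chosen — 9 such pairs.
The remaining 9 elements (those with no distinct partner in range) can never complete a 47-sum, so the worst case takes all of them and one from each pair: 9 + 9 = 18.
The 19th integer has to be the second member of some pair, so 18 + 1 = 19.

19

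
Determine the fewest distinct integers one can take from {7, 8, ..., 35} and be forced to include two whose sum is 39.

17

A set avoiding the sum 39 can contain at most one of each pair {x, 39−x}, plus the 3 elements whose complement lies outside the range.
The integers 20, …, 35 (16 of them) are such a set: any two sum to at least 20+21 = 41 > 39.
By the pigeonhole principle, any 17th integer completes one of the 13 pairs, so 17 choices force a sum of 39.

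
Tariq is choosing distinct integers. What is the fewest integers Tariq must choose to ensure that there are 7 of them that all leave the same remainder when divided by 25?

By pigeonhole, the 25 residue classes mod 25 are the pigeonholes.
With 150 integers one could put 6 in each residue class and have no class reach 7.
The 151st integer pushes some class to 7, so 25·6 + 1 = 151.

151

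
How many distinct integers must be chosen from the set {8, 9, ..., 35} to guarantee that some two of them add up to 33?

A set avoiding the sum 33 can contain at most one of each pair {x, 33−x}, plus the 10 elements whose complement lies outside the range.
The integers 17, …, 35 (19 of them) are such a set: any two sum to at least 17+18 = 35 > 33.
Any 20th integer completes one of the 9 pairs, so 20 choices force a sum of 33.

20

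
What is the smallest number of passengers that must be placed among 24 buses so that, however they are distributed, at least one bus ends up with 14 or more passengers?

With 312 passengers one could put exactly 13 in each of the 24 buses, and no bus would reach 14.
By pigeonhole, one more passenger must land in a bus that already has 13, giving it 14.
So 24 × 13 + 1 = 313 passengers are required.

313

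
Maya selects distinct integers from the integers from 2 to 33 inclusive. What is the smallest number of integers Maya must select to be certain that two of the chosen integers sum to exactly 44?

22

Group the elements by complementary pair {x, 44−x}: {11,33}, {12,32}, {13,31}, …, giving 11 two-element pairs, the single value 22 (it cannot pair with itself since the integers are distinct), and 9 integers whose partner 44−x falls outside [2,33].
Treating each of those 21 groups as a pigeonhole, one can pick one integer per group — 21 integers — with no two summing to 44.
The 22nd integer lands in an occupied pair, forcing a sum of 44.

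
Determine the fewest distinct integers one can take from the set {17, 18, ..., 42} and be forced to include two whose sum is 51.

A set avoiding the sum 51 can contain at most one of each pair {x, 51−x}, plus the 8 elements whose complement lies outside the range.
The integers 26, …, 42 (17 of them) are such a set: any two sum to at least 26+27 = 53 > 51.
Any 18th integer completes one of the 9 pairs, so 18 choices force a sum of 51.

18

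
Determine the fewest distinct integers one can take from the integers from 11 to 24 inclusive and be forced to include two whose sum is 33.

9

Two chosen integers sum to 33 exactly when both halves of some pair {x, 33−x} with 11 ≤ x ≤ 33−x ≤ 22 are chosen — 6 such pairs.
The remaining 2 elements (those with no distinct partner in range) can never complete a 33-sum, so the worst case takes all of them and one from each pair: 2 + 6 = 8.
Pigeonhole: the 9th integer has to be the second member of some pair, so 8 + 1 = 9.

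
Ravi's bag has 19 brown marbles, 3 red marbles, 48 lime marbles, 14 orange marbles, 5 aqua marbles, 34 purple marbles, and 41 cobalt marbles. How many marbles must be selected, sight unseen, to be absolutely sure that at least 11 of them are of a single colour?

The 7 colours are the holes; the marbles drawn are the pigeons.
To avoid 11 of any one colour, the worst case takes at most 10 of each colour, or every marble of a colour that has fewer than 10.
That gives 10 + 3 + 10 + 10 + 5 + 10 + 10 = 58 marbles with no colour reaching 11.
The next marble forces some colour to 11, so 58 + 1 = 59.

59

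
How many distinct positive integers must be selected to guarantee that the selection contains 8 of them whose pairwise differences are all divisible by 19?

Integers whose pairwise differences are multiples of 19 are exactly those sharing a remainder mod 19. Pigeonhole: the 19 residue classes mod 19 are the pigeonholes.
With 133 integers one could put 7 in each residue class and have no class reach 8.
The 134th integer pushes some class to 8, so 19·7 + 1 = 134.

134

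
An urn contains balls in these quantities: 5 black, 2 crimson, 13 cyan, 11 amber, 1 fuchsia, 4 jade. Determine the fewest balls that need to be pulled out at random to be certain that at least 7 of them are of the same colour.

25

An adversary could hand out at most 6 balls per colour (4 colours run out sooner): 5 + 2 + 6 + 6 + 1 + 4 = 24 balls and still no colour has 7.
By pigeonhole, one more ball lands in a colour already at 6, so 25 draws are enough and 24 are not.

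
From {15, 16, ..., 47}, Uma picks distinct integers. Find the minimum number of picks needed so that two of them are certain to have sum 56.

Group the elements by complementary pair {x, 56−x}: {15,41}, {16,40}, {17,39}, …, giving 13 two-element pairs, the single value 28 (it cannot pair with itself since the integers are distinct), and 6 integers whose partner 56−x falls outside [15,47].
Treating each of those 20 groups as a pigeonhole, one can pick one integer per group — 20 integers — with no two summing to 56.
The 21st integer lands in an occupied pair, forcing a sum of 56.

21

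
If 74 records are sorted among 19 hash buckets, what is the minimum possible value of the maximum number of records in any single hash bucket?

4

The 19 hash buckets are the holes and the 74 records are the pigeons.
If every hash bucket held at most 3 records, the total would be at most 19 × 3 = 57, which is less than 74.
So some hash bucket holds at least ⌈74/19⌉ = 4 records.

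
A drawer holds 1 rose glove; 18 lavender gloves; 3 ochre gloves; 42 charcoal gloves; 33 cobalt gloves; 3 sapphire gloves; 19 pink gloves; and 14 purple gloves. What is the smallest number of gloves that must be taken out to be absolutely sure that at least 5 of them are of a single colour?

The 8 colours are the holes; the gloves drawn are the pigeons.
To avoid 5 of any one colour, the worst case takes at most 4 of each colour, or every glove of a colour that has fewer than 4.
That gives 1 + 4 + 3 + 4 + 4 + 3 + 4 + 4 = 27 gloves with no colour reaching 5.
The next glove forces some colour to 5, so 27 + 1 = 28.

28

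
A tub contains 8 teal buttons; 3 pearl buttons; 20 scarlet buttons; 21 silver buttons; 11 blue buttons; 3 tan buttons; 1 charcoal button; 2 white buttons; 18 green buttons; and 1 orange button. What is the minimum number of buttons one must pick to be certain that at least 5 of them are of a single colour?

31

Put each drawn button into a box by colour. The largest draw with every box below 5 takes min(count, 4) from each colour; colours with fewer than 4 contribute all they have.
Σ min(cᵢ, 4) = 4 + 3 + 4 + 4 + 4 + 3 + 1 + 2 + 4 + 1 = 30.
Draw number 30 + 1 = 31 must push one box to 5.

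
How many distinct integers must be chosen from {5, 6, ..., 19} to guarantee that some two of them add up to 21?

10

A set avoiding the sum 21 can contain at most one of each pair {x, 21−x}, plus the 3 elements whose complement lies outside the range.
The integers 11, …, 19 (9 of them) are such a set: any two sum to at least 11+12 = 23 > 21.
By the pigeonhole principle, any 10th integer completes one of the 6 pairs, so 10 choices force a sum of 21.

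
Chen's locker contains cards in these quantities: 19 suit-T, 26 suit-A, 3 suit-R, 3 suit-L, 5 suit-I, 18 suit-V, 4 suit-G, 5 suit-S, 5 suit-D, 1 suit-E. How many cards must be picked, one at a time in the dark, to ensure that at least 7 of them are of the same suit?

An adversary could hand out at most 6 cards per suit (7 suits run out sooner): 6 + 6 + 3 + 3 + 5 + 6 + 4 + 5 + 5 + 1 = 44 cards and still no suit has 7.
Pigeonhole: one more card lands in a suit already at 6, so 45 draws are enough and 44 are not.

45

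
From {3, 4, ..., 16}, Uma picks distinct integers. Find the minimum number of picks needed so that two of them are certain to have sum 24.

11

A set avoiding the sum 24 can contain at most one of each pair {x, 24−x}, plus the 6 elements whose complement lies outside the range or equal to its own complement.
The integers 3, …, 12 (10 of them) are such a set: any two sum to at least 3+4 = 7 and at most 11+12 = 23 < 24.
Any 11th integer completes one of the 4 pairs, so 11 choices force a sum of 24.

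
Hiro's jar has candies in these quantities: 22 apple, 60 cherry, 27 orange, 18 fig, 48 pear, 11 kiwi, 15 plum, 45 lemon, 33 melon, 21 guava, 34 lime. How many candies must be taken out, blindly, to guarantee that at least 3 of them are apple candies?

315

In the worst case for collecting apple candies, every non-apple candy comes out first.
There are 60 + 27 + 18 + 48 + 11 + 15 + 45 + 33 + 21 + 34 = 312 non-apple candies altogether.
After those, each further candy must be apple, so 312 + 3 = 315 draws guarantee 3 apple candies.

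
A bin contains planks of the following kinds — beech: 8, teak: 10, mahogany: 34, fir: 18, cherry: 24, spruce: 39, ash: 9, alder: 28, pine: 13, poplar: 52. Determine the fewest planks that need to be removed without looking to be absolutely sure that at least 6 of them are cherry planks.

217

In the worst case for collecting cherry planks, every non-cherry plank comes out first.
There are 8 + 10 + 34 + 18 + 39 + 9 + 28 + 13 + 52 = 211 non-cherry planks altogether.
After those, each further plank must be cherry, so 211 + 6 = 217 draws guarantee 6 cherry planks.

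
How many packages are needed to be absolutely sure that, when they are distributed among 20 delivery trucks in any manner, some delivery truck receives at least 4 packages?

61

With 60 packages one could put exactly 3 in each of the 20 delivery trucks, and no delivery truck would reach 4.
Pigeonhole: one more package must land in a delivery truck that already has 3, giving it 4.
So 20 × 3 + 1 = 61 packages are required.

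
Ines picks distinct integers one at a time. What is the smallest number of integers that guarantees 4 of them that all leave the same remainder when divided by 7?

22

The 7 residue classes mod 7 are the pigeonholes.
With 21 integers one could put 3 in each residue class and have no class reach 4.
The 22nd integer pushes some class to 4, so 7·3 + 1 = 22.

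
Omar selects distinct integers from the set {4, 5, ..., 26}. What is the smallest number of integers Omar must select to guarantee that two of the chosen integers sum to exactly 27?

14

A set avoiding the sum 27 can contain at most one of each pair {x, 27−x}, plus the 3 elements whose complement lies outside the range.
The integers 14, …, 26 (13 of them) are such a set: any two sum to at least 14+15 = 29 > 27.
Any 14th integer completes one of the 10 pairs, so 14 choices force a sum of 27.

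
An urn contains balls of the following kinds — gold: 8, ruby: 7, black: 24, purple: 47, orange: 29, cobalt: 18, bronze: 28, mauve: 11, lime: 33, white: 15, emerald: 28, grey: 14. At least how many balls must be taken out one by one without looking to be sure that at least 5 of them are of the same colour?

49

The 12 colours are the holes; the balls drawn are the pigeons.
To avoid 5 of any one colour, the worst case takes at most 4 of each colour.
That gives 4 + 4 + 4 + 4 + 4 + 4 + 4 + 4 + 4 + 4 + 4 + 4 = 48 balls with no colour reaching 5.
The next ball forces some colour to 5, so 48 + 1 = 49.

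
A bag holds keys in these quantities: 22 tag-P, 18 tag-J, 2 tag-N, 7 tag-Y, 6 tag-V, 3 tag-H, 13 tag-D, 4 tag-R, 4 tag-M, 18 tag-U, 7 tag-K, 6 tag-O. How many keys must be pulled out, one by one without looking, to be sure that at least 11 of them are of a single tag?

The 12 tags are the holes; the keys drawn are the pigeons.
To avoid 11 of any one tag, the worst case takes at most 10 of each tag, or every key of a tag that has fewer than 10.
That gives 10 + 10 + 2 + 7 + 6 + 3 + 10 + 4 + 4 + 10 + 7 + 6 = 79 keys with no tag reaching 11.
The next key forces some tag to 11, so 79 + 1 = 80.

80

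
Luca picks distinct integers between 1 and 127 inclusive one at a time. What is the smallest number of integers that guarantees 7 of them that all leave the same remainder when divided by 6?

37

The 6 residue classes mod 6 are the pigeonholes.
With 36 integers one could put 6 in each residue class and have no class reach 7.
The 37th integer pushes some class to 7, so 6·6 + 1 = 37.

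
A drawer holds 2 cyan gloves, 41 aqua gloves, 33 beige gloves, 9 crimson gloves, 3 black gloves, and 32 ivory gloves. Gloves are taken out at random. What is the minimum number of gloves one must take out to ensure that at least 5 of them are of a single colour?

22

By the pigeonhole principle, the 6 colours are the holes; the gloves drawn are the pigeons.
To avoid 5 of any one colour, the worst case takes at most 4 of each colour, or every glove of a colour that has fewer than 4.
That gives 2 + 4 + 4 + 4 + 3 + 4 = 21 gloves with no colour reaching 5.
The next glove forces some colour to 5, so 21 + 1 = 22.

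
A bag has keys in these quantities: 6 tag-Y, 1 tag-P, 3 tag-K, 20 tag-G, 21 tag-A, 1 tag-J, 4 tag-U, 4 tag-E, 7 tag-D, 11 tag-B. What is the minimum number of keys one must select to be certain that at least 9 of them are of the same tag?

An adversary could hand out at most 8 keys per tag (7 tags run out sooner): 6 + 1 + 3 + 8 + 8 + 1 + 4 + 4 + 7 + 8 = 50 keys and still no tag has 9.
By the pigeonhole principle, one more key lands in a tag already at 8, so 51 draws are enough and 50 are not.

51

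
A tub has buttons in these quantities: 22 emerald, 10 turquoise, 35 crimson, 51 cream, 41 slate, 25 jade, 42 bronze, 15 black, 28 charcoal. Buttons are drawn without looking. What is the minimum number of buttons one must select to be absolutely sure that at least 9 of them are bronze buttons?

236

In the worst case for collecting bronze buttons, every non-bronze button comes out first.
There are 22 + 10 + 35 + 51 + 41 + 25 + 15 + 28 = 227 non-bronze buttons altogether.
After those, each further button must be bronze, so 227 + 9 = 236 draws guarantee 9 bronze buttons.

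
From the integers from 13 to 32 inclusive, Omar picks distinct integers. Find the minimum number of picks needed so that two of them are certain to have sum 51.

14

Two chosen integers sum to 51 exactly when both halves of some pair {x, 51−x} with 19 ≤ x ≤ 51−x ≤ 32 are chosen — 7 such pairs.
The remaining 6 elements (those with no distinct partner in range) can never complete a 51-sum, so the worst case takes all of them and one from each pair: 6 + 7 = 13.
By pigeonhole, the 14th integer has to be the second member of some pair, so 13 + 1 = 14.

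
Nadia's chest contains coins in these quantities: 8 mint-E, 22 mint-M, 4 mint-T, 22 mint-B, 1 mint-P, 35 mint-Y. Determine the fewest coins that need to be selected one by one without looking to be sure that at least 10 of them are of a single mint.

41

An adversary could hand out at most 9 coins per mint (mint-E, mint-T, mint-P run out sooner): 8 + 9 + 4 + 9 + 1 + 9 = 40 coins and still no mint has 10.
One more coin lands in a mint already at 9, so 41 draws are enough and 40 are not.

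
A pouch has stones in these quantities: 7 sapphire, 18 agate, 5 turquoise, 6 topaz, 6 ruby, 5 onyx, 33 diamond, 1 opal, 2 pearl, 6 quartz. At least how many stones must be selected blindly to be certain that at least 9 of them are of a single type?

By the pigeonhole principle, the 10 types are the holes; the stones drawn are the pigeons.
To avoid 9 of any one type, the worst case takes at most 8 of each type, or every stone of a type that has fewer than 8.
That gives 7 + 8 + 5 + 6 + 6 + 5 + 8 + 1 + 2 + 6 = 54 stones with no type reaching 9.
The next stone forces some type to 9, so 54 + 1 = 55.

55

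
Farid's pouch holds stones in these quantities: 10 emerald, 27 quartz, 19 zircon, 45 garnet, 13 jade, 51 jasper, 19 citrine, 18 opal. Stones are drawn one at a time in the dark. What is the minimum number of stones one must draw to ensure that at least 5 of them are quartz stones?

In the worst case for collecting quartz stones, every non-quartz stone comes out first.
There are 10 + 19 + 45 + 13 + 51 + 19 + 18 = 175 non-quartz stones altogether.
After those, each further stone must be quartz, so 175 + 5 = 180 draws guarantee 5 quartz stones.

180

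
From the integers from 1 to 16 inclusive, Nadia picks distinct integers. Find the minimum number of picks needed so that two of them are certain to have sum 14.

11

A set avoiding the sum 14 can contain at most one of each pair {x, 14−x}, plus the 4 elements whose complement lies outside the range or equal to its own complement.
The integers 7, …, 16 (10 of them) are such a set: any two sum to at least 7+8 = 15 > 14.
By pigeonhole, any 11th integer completes one of the 6 pairs, so 11 choices force a sum of 14.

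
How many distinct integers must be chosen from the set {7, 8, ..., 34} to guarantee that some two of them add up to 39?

16

Group the elements by complementary pair {x, 39−x}: {7,32}, {8,31}, {9,30}, …, giving 13 two-element pairs and 2 integers whose partner 39−x falls outside [7,34].
Treating each of those 15 groups as a pigeonhole, one can pick one integer per group — 15 integers — with no two summing to 39.
The 16th integer lands in an occupied pair, forcing a sum of 39.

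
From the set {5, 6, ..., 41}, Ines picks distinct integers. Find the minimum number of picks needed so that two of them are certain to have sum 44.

21

A set avoiding the sum 44 can contain at most one of each pair {x, 44−x}, plus the 3 elements whose complement lies outside the range or equal to its own complement.
The integers 22, …, 41 (20 of them) are such a set: any two sum to at least 22+23 = 45 > 44.
Any 21st integer completes one of the 17 pairs, so 21 choices force a sum of 44.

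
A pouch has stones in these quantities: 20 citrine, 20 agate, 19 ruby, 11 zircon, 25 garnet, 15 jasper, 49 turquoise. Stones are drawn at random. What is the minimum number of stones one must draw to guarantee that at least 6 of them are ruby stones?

146

In the worst case for collecting ruby stones, every non-ruby stone comes out first.
There are 20 + 20 + 11 + 25 + 15 + 49 = 140 non-ruby stones altogether.
After those, each further stone must be ruby, so 140 + 6 = 146 draws guarantee 6 ruby stones.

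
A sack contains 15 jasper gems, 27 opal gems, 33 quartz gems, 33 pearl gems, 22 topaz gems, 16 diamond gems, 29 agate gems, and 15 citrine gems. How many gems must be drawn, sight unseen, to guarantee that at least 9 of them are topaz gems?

177

In the worst case for collecting topaz gems, every non-topaz gem comes out first.
There are 15 + 27 + 33 + 33 + 16 + 29 + 15 = 168 non-topaz gems altogether.
After those, each further gem must be topaz, so 168 + 9 = 177 draws guarantee 9 topaz gems.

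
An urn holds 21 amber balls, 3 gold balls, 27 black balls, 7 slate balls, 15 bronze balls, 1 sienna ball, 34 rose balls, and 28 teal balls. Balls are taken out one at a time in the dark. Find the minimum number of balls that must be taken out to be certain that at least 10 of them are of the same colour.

An adversary could hand out at most 9 balls per colour (gold, slate, sienna run out sooner): 9 + 3 + 9 + 7 + 9 + 1 + 9 + 9 = 56 balls and still no colour has 10.
One more ball lands in a colour already at 9, so 57 draws are enough and 56 are not.

57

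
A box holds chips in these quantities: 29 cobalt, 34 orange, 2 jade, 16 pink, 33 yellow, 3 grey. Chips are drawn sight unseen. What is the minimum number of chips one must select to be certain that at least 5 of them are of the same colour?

22

Put each drawn chip into a box by colour. The largest draw with every box below 5 takes min(count, 4) from each colour; colours with fewer than 4 contribute all they have.
Σ min(cᵢ, 4) = 4 + 4 + 2 + 4 + 4 + 3 = 21.
Draw number 21 + 1 = 22 must push one box to 5.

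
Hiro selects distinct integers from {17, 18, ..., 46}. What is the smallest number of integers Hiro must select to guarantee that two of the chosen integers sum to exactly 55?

A set avoiding the sum 55 can contain at most one of each pair {x, 55−x}, plus the 8 elements whose complement lies outside the range.
The integers 28, …, 46 (19 of them) are such a set: any two sum to at least 28+29 = 57 > 55.
By pigeonhole, any 20th integer completes one of the 11 pairs, so 20 choices force a sum of 55.

20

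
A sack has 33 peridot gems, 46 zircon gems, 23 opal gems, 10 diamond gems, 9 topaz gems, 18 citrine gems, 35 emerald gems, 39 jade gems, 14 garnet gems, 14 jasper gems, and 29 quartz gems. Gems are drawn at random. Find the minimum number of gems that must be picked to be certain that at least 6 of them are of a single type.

An adversary could hand out at most 5 gems per type: 5 + 5 + 5 + 5 + 5 + 5 + 5 + 5 + 5 + 5 + 5 = 55 gems and still no type has 6.
One more gem lands in a type already at 5, so 56 draws are enough and 55 are not.

56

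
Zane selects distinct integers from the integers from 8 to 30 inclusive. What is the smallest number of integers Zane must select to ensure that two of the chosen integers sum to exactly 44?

Two chosen integers sum to 44 exactly when both halves of some pair {x, 44−x} with 14 ≤ x ≤ 44−x ≤ 30 are chosen — 8 such pairs.
The remaining 7 elements (those with no distinct partner in range) can never complete a 44-sum, so the worst case takes all of them and one from each pair: 7 + 8 = 15.
By the pigeonhole principle, the 16th integer has to be the second member of some pair, so 15 + 1 = 16.

16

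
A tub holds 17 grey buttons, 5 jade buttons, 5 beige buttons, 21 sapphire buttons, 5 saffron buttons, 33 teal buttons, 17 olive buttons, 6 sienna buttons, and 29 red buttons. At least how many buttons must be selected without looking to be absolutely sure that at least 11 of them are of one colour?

72

By pigeonhole, the 9 colours are the holes; the buttons drawn are the pigeons.
To avoid 11 of any one colour, the worst case takes at most 10 of each colour, or every button of a colour that has fewer than 10.
That gives 10 + 5 + 5 + 10 + 5 + 10 + 10 + 6 + 10 = 71 buttons with no colour reaching 11.
The next button forces some colour to 11, so 71 + 1 = 72.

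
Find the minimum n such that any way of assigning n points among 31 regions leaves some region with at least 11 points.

With 310 points one could put exactly 10 in each of the 31 regions, and no region would reach 11.
Pigeonhole: one more point must land in a region that already has 10, giving it 11.
So 31 × 10 + 1 = 311 points are required.

311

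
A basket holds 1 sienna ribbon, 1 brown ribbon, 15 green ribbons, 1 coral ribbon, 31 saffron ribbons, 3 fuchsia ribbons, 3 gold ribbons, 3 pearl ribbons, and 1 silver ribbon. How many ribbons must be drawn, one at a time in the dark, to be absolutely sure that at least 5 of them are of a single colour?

The 9 colours are the holes; the ribbons drawn are the pigeons.
To avoid 5 of any one colour, the worst case takes at most 4 of each colour, or every ribbon of a colour that has fewer than 4.
That gives 1 + 1 + 4 + 1 + 4 + 3 + 3 + 3 + 1 = 21 ribbons with no colour reaching 5.
The next ribbon forces some colour to 5, so 21 + 1 = 22.

22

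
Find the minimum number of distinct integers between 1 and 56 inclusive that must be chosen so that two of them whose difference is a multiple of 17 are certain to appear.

18

Integers whose pairwise differences are multiples of 17 are exactly those sharing a remainder mod 17. The 17 residue classes mod 17 are the pigeonholes.
With 17 integers one could put 1 in each residue class and have no class reach 2.
The 18th integer pushes some class to 2, so 17·1 + 1 = 18.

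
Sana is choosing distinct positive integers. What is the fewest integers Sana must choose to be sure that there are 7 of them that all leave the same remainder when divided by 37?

223

By the pigeonhole principle, the 37 residue classes mod 37 are the pigeonholes.
With 222 integers one could put 6 in each residue class and have no class reach 7.
The 223rd integer pushes some class to 7, so 37·6 + 1 = 223.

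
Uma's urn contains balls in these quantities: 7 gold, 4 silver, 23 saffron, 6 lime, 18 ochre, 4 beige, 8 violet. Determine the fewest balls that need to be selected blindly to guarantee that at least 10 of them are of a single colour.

48

Pigeonhole: put each drawn ball into a box by colour. The largest draw with every box below 10 takes min(count, 9) from each colour; colours with fewer than 9 contribute all they have.
Σ min(cᵢ, 9) = 7 + 4 + 9 + 6 + 9 + 4 + 8 = 47.
Draw number 47 + 1 = 48 must push one box to 10.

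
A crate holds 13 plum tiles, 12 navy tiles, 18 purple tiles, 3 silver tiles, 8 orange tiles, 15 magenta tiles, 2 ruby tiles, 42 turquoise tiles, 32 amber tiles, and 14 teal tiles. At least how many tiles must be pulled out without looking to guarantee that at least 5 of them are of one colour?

38

By pigeonhole, put each drawn tile into a box by colour. The largest draw with every box below 5 takes min(count, 4) from each colour; colours with fewer than 4 contribute all they have.
Σ min(cᵢ, 4) = 4 + 4 + 4 + 3 + 4 + 4 + 2 + 4 + 4 + 4 = 37.
Draw number 37 + 1 = 38 must push one box to 5.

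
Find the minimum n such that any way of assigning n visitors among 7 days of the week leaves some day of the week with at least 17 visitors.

With 112 visitors one could put exactly 16 in each of the 7 days of the week, and no day of the week would reach 17.
By the pigeonhole principle, one more visitor must land in a day of the week that already has 16, giving it 17.
So 7 × 16 + 1 = 113 visitors are required.

113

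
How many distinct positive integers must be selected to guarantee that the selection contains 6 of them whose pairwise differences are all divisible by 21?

Integers whose pairwise differences are multiples of 21 are exactly those sharing a remainder mod 21. Pigeonhole: the 21 residue classes mod 21 are the pigeonholes.
With 105 integers one could put 5 in each residue class and have no class reach 6.
The 106th integer pushes some class to 6, so 21·5 + 1 = 106.

106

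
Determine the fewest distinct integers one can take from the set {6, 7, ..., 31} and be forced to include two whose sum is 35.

15

A set avoiding the sum 35 can contain at most one of each pair {x, 35−x}, plus the 2 elements whose complement lies outside the range.
The integers 18, …, 31 (14 of them) are such a set: any two sum to at least 18+19 = 37 > 35.
Any 15th integer completes one of the 12 pairs, so 15 choices force a sum of 35.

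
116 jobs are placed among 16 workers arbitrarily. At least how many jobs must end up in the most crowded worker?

8

By pigeonhole, the 16 workers are the holes and the 116 jobs are the pigeons.
If every worker held at most 7 jobs, the total would be at most 16 × 7 = 112, which is less than 116.
So some worker holds at least ⌈116/16⌉ = 8 jobs.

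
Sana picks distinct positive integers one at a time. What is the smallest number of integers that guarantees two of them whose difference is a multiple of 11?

Integers whose pairwise differences are multiples of 11 are exactly those sharing a remainder mod 11. By the pigeonhole principle, the 11 residue classes mod 11 are the pigeonholes.
With 11 integers one could put 1 in each residue class and have no class reach 2.
The 12th integer pushes some class to 2, so 11·1 + 1 = 12.

12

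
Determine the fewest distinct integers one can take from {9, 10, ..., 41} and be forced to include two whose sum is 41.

22

Two chosen integers sum to 41 exactly when both halves of some pair {x, 41−x} with 9 ≤ x ≤ 41−x ≤ 32 are chosen — 12 such pairs.
The remaining 9 elements (those with no distinct partner in range) can never complete a 41-sum, so the worst case takes all of them and one from each pair: 9 + 12 = 21.
The 22nd integer has to be the second member of some pair, so 21 + 1 = 22.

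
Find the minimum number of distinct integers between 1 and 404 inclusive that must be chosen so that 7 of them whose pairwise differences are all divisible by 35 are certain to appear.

211

Integers whose pairwise differences are multiples of 35 are exactly those sharing a remainder mod 35. By the pigeonhole principle, the 35 residue classes mod 35 are the pigeonholes.
With 210 integers one could put 6 in each residue class and have no class reach 7.
The 211th integer pushes some class to 7, so 35·6 + 1 = 211.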